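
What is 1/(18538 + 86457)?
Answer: 1/104995 ≈ 9.5243e-6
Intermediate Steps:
1/(18538 + 86457) = 1/104995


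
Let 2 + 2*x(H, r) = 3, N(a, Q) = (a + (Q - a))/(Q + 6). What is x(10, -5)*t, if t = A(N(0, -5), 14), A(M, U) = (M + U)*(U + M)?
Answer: 81/2 ≈ 40.500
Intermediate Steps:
N(a, Q) = Q/(6 + Q)
A(M, U) = (M + U)² (A(M, U) = (M + U)*(M + U) = (M + U)²)
t = 81 (t = (-5/(6 - 5) + 14)² = (-5/1 + 14)² = (-5*1 + 14)² = (-5 + 14)² = 9² = 81)
x(H, r) = ½ (x(H, r) = -1 + (½)*3 = -1 + 3/2 = ½)
x(10, -5)*t = (½)*81 = 81/2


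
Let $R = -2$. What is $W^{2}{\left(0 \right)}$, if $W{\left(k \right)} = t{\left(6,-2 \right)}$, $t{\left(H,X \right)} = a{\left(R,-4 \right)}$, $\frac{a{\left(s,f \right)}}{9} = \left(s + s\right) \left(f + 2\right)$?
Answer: $5184$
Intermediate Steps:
$a{\left(s,f \right)} = 18 s \left(2 + f\right)$ ($a{\left(s,f \right)} = 9 \left(s + s\right) \left(f + 2\right) = 9 \cdot 2 s \left(2 + f\right) = 18 s \left(2 + f\right)$)
$t{\left(H,X \right)} = 72$ ($t{\left(H,X \right)} = 18 \left(-2\right) \left(2 - 4\right) = 18 \left(-2\right) \left(-2\right) = 72$)
$W{\left(k \right)} = 72$
$W^{2}{\left(0 \right)} = 72^{2} = 5184$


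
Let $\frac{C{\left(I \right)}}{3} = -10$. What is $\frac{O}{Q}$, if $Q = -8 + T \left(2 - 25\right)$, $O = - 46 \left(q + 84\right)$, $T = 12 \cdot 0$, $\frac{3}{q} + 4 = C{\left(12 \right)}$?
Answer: $\frac{65619}{136} \approx 482.49$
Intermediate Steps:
$C{\left(I \right)} = -30$ ($C{\left(I \right)} = 3 \left(-10\right) = -30$)
$q = - \frac{3}{34}$ ($q = \frac{3}{-4 - 30} = \frac{3}{-34} = 3 \left(- \frac{1}{34}\right) = - \frac{3}{34} \approx -0.088235$)
$T = 0$
$O = - \frac{65619}{17}$ ($O = - 46 \left(- \frac{3}{34} + 84\right) = \left(-46\right) \frac{2853}{34} = - \frac{65619}{17} \approx -3859.9$)
$Q = -8$ ($Q = -8 + 0 \left(2 - 25\right) = -8 + 0 \left(-23\right) = -8 + 0 = -8$)
$\frac{O}{Q} = - \frac{65619}{17 \left(-8\right)} = \left(- \frac{65619}{17}\right) \left(- \frac{1}{8}\right) = \frac{65619}{136}$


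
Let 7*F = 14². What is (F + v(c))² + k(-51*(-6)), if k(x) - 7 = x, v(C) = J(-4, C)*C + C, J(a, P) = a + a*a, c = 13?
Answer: 39122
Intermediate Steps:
J(a, P) = a + a²
F = 28 (F = (⅐)*14² = (⅐)*196 = 28)
v(C) = 13*C (v(C) = (-4*(1 - 4))*C + C = (-4*(-3))*C + C = 12*C + C = 13*C)
k(x) = 7 + x
(F + v(c))² + k(-51*(-6)) = (28 + 13*13)² + (7 - 51*(-6)) = (28 + 169)² + (7 + 306) = 197² + 313 = 38809 + 313 = 39122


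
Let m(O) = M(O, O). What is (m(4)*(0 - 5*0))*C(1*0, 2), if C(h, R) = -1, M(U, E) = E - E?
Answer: 0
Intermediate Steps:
M(U, E) = 0
m(O) = 0
(m(4)*(0 - 5*0))*C(1*0, 2) = (0*(0 - 5*0))*(-1) = (0*(0 + 0))*(-1) = (0*0)*(-1) = 0*(-1) = 0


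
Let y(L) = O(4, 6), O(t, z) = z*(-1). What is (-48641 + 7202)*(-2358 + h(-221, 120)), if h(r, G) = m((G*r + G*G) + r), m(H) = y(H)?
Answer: 97961796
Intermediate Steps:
O(t, z) = -z
y(L) = -6 (y(L) = -1*6 = -6)
m(H) = -6
h(r, G) = -6
(-48641 + 7202)*(-2358 + h(-221, 120)) = (-48641 + 7202)*(-2358 - 6) = -41439*(-2364) = 97961796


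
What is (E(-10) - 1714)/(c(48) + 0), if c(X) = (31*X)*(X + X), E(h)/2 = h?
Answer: -289/23808 ≈ -0.012139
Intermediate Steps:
E(h) = 2*h
c(X) = 62*X² (c(X) = (31*X)*(2*X) = 62*X²)
(E(-10) - 1714)/(c(48) + 0) = (2*(-10) - 1714)/(62*48² + 0) = (-20 - 1714)/(62*2304 + 0) = -1734/(142848 + 0) = -1734/142848 = -1734*1/142848 = -289/23808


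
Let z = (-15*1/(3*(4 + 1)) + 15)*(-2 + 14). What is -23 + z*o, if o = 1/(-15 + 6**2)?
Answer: -15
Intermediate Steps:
o = 1/21 (o = 1/(-15 + 36) = 1/21 ≈ 0.047619)
z = 168 (z = (-15/(5*3) + 15)*12 = (-15/15 + 15)*12 = (-15*1/15 + 15)*12 = (-1 + 15)*12 = 14*12 = 168)
-23 + z*o = -23 + 168*(1/21) = -23 + 8 = -15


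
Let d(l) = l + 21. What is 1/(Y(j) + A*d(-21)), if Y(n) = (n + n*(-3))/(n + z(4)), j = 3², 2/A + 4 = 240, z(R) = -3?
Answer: -⅓ ≈ -0.33333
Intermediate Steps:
d(l) = 21 + l
A = 1/118 (A = 2/(-4 + 240) = 2/236 = 2*(1/236) = 1/118 ≈ 0.0084746)
j = 9
Y(n) = -2*n/(-3 + n) (Y(n) = (n + n*(-3))/(n - 3) = (n - 3*n)/(-3 + n) = (-2*n)/(-3 + n) = -2*n/(-3 + n))
1/(Y(j) + A*d(-21)) = 1/(-2*9/(-3 + 9) + (21 - 21)/118) = 1/(-2*9/6 + (1/118)*0) = 1/(-2*9*⅙ + 0) = 1/(-3 + 0) = 1/(-3) = -⅓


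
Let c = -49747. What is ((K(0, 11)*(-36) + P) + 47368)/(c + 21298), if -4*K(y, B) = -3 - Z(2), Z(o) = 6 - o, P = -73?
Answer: -5248/3161 ≈ -1.6602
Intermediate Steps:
K(y, B) = 7/4 (K(y, B) = -(-3 - (6 - 1*2))/4 = -(-3 - (6 - 2))/4 = -(-3 - 1*4)/4 = -(-3 - 4)/4 = -¼*(-7) = 7/4)
((K(0, 11)*(-36) + P) + 47368)/(c + 21298) = (((7/4)*(-36) - 73) + 47368)/(-49747 + 21298) = ((-63 - 73) + 47368)/(-28449) = (-136 + 47368)*(-1/28449) = 47232*(-1/28449) = -5248/3161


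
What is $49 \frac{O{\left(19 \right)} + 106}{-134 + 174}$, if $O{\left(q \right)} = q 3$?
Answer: $\frac{7987}{40} \approx 199.68$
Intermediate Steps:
$O{\left(q \right)} = 3 q$
$49 \frac{O{\left(19 \right)} + 106}{-134 + 174} = 49 \frac{3 \cdot 19 + 106}{-134 + 174} = 49 \frac{57 + 106}{40} = 49 \cdot 163 \cdot \frac{1}{40} = 49 \cdot \frac{163}{40} = \frac{7987}{40}$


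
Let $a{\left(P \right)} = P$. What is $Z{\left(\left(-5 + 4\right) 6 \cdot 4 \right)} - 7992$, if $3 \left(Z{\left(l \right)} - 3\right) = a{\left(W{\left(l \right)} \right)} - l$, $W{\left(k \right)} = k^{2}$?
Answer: $-7789$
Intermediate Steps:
$Z{\left(l \right)} = 3 - \frac{l}{3} + \frac{l^{2}}{3}$ ($Z{\left(l \right)} = 3 + \frac{l^{2} - l}{3} = 3 + \left(- \frac{l}{3} + \frac{l^{2}}{3}\right) = 3 - \frac{l}{3} + \frac{l^{2}}{3}$)
$Z{\left(\left(-5 + 4\right) 6 \cdot 4 \right)} - 7992 = \left(3 - \frac{\left(-5 + 4\right) 6 \cdot 4}{3} + \frac{\left(\left(-5 + 4\right) 6 \cdot 4\right)^{2}}{3}\right) - 7992 = \left(3 - \frac{\left(-1\right) 6 \cdot 4}{3} + \frac{\left(\left(-1\right) 6 \cdot 4\right)^{2}}{3}\right) - 7992 = \left(3 - \frac{\left(-6\right) 4}{3} + \frac{\left(\left(-6\right) 4\right)^{2}}{3}\right) - 7992 = \left(3 - -8 + \frac{\left(-24\right)^{2}}{3}\right) - 7992 = \left(3 + 8 + \frac{1}{3} \cdot 576\right) - 7992 = \left(3 + 8 + 192\right) - 7992 = 203 - 7992 = -7789$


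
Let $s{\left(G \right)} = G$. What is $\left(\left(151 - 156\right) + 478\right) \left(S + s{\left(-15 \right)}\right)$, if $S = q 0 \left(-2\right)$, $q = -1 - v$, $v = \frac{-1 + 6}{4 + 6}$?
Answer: $-7095$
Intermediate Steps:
$v = \frac{1}{2}$ ($v = \frac{5}{10} = 5 \cdot \frac{1}{10} = \frac{1}{2} \approx 0.5$)
$q = - \frac{3}{2}$ ($q = -1 - \frac{1}{2} = - \frac{3}{2} \approx -1.5$)
$S = 0$ ($S = \left(- \frac{3}{2}\right) 0 \left(-2\right) = 0 \left(-2\right) = 0$)
$\left(\left(151 - 156\right) + 478\right) \left(S + s{\left(-15 \right)}\right) = \left(\left(151 - 156\right) + 478\right) \left(0 - 15\right) = \left(-5 + 478\right) \left(-15\right) = 473 \left(-15\right) = -7095$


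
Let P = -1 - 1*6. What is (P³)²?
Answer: 117649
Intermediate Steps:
P = -7 (P = -1 - 6 = -7)
(P³)² = ((-7)³)² = (-343)² = 117649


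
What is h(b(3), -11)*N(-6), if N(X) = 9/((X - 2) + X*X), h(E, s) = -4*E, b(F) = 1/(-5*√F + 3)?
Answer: 9/154 + 15*√3/154 ≈ 0.22715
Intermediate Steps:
b(F) = 1/(3 - 5*√F)
N(X) = 9/(-2 + X + X²) (N(X) = 9/((-2 + X) + X²) = 9/(-2 + X + X²))
h(b(3), -11)*N(-6) = (-(-4)/(-3 + 5*√3))*(9/(-2 - 6 + (-6)²)) = (4/(-3 + 5*√3))*(9/(-2 - 6 + 36)) = (4/(-3 + 5*√3))*(9/28) = 9/(7*(-3 + 5*√3))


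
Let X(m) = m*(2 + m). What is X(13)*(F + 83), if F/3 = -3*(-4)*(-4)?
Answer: -11895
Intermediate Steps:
F = -144 (F = 3*(-3*(-4)*(-4)) = 3*(12*(-4)) = 3*(-48) = -144)
X(13)*(F + 83) = (13*(2 + 13))*(-144 + 83) = (13*15)*(-61) = 195*(-61) = -11895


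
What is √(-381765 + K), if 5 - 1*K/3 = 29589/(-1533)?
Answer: 3*I*√226004131/73 ≈ 617.81*I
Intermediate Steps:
K = 5322/73 (K = 15 - 88767/(-1533) = 15 - 88767*(-1)/1533 = 15 - 3*(-1409/73) = 15 + 4227/73 = 5322/73 ≈ 72.904)
√(-381765 + K) = √(-381765 + 5322/73) = √(-27863523/73) = 3*I*√226004131/73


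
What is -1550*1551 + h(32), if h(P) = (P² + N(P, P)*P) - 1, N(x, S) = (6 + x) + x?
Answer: -2400787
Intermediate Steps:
N(x, S) = 6 + 2*x
h(P) = -1 + P² + P*(6 + 2*P) (h(P) = (P² + (6 + 2*P)*P) - 1 = (P² + P*(6 + 2*P)) - 1 = -1 + P² + P*(6 + 2*P))
-1550*1551 + h(32) = -1550*1551 + (-1 + 3*32² + 6*32) = -2404050 + (-1 + 3*1024 + 192) = -2404050 + (-1 + 3072 + 192) = -2404050 + 3263 = -2400787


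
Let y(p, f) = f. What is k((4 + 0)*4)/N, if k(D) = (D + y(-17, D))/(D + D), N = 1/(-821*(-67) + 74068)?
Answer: 129075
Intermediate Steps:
N = 1/129075 (N = 1/(55007 + 74068) = 1/129075 ≈ 7.7474e-6)
k(D) = 1 (k(D) = (D + D)/(D + D) = (2*D)/((2*D)) = (2*D)*(1/(2*D)) = 1)
k((4 + 0)*4)/N = 1/(1/129075) = 1*129075 = 129075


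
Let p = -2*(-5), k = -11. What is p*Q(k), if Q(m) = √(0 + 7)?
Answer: 10*√7 ≈ 26.458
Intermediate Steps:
p = 10
Q(m) = √7
p*Q(k) = 10*√7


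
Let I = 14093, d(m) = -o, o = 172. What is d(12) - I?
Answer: -14265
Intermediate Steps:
d(m) = -172 (d(m) = -1*172 = -172)
d(12) - I = -172 - 1*14093 = -172 - 14093 = -14265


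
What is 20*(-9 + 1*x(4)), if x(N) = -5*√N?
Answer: -380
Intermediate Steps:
20*(-9 + 1*x(4)) = 20*(-9 + 1*(-5*√4)) = 20*(-9 + 1*(-5*2)) = 20*(-9 + 1*(-10)) = 20*(-9 - 10) = 20*(-19) = -380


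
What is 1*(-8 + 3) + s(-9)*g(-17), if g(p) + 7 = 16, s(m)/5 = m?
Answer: -410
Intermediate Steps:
s(m) = 5*m
g(p) = 9 (g(p) = -7 + 16 = 9)
1*(-8 + 3) + s(-9)*g(-17) = 1*(-8 + 3) + (5*(-9))*9 = 1*(-5) - 45*9 = -5 - 405 = -410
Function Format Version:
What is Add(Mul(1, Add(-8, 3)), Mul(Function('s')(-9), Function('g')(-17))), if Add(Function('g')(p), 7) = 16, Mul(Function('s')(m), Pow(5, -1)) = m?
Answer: -410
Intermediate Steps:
Function('s')(m) = Mul(5, m)
Function('g')(p) = 9 (Function('g')(p) = Add(-7, 16) = 9)
Add(Mul(1, Add(-8, 3)), Mul(Function('s')(-9), Function('g')(-17))) = Add(Mul(1, Add(-8, 3)), Mul(Mul(5, -9), 9)) = Add(Mul(1, -5), Mul(-45, 9)) = Add(-5, -405) = -410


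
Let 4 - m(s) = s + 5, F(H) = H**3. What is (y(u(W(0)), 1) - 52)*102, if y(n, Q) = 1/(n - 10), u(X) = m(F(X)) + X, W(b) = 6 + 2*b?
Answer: -68958/13 ≈ -5304.5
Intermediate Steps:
m(s) = -1 - s (m(s) = 4 - (s + 5) = 4 - (5 + s) = 4 + (-5 - s) = -1 - s)
u(X) = -1 + X - X**3 (u(X) = (-1 - X**3) + X = -1 + X - X**3)
y(n, Q) = 1/(-10 + n)
(y(u(W(0)), 1) - 52)*102 = (1/(-10 + (-1 + (6 + 2*0) - (6 + 2*0)**3)) - 52)*102 = (1/(-10 + (-1 + (6 + 0) - (6 + 0)**3)) - 52)*102 = (1/(-10 + (-1 + 6 - 1*6**3)) - 52)*102 = (1/(-10 + (-1 + 6 - 1*216)) - 52)*102 = (1/(-10 + (-1 + 6 - 216)) - 52)*102 = (1/(-10 - 211) - 52)*102 = (1/(-221) - 52)*102 = (-1/221 - 52)*102 = -11493/221*102 = -68958/13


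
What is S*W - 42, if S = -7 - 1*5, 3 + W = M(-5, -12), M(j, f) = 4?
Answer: -54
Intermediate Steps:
W = 1 (W = -3 + 4 = 1)
S = -12 (S = -7 - 5 = -12)
S*W - 42 = -12*1 - 42 = -12 - 42 = -54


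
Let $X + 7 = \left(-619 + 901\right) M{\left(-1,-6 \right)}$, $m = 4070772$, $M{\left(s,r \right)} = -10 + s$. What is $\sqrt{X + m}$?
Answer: $\sqrt{4067663} \approx 2016.8$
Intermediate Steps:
$X = -3109$ ($X = -7 + \left(-619 + 901\right) \left(-10 - 1\right) = -7 + 282 \left(-11\right) = -7 - 3102 = -3109$)
$\sqrt{X + m} = \sqrt{-3109 + 4070772} = \sqrt{4067663}$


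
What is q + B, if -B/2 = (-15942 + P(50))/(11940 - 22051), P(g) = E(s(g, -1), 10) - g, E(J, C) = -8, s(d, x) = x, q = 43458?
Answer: 439371838/10111 ≈ 43455.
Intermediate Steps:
P(g) = -8 - g
B = -32000/10111 (B = -2*(-15942 + (-8 - 1*50))/(11940 - 22051) = -2*(-15942 + (-8 - 50))/(-10111) = -2*(-15942 - 58)*(-1)/10111 = -(-32000)*(-1)/10111 = -2*16000/10111 = -32000/10111 ≈ -3.1649)
q + B = 43458 - 32000/10111 = 439371838/10111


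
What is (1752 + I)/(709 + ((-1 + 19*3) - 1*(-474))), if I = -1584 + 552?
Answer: 240/413 ≈ 0.58111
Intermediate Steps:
I = -1032
(1752 + I)/(709 + ((-1 + 19*3) - 1*(-474))) = (1752 - 1032)/(709 + ((-1 + 19*3) - 1*(-474))) = 720/(709 + ((-1 + 57) + 474)) = 720/(709 + (56 + 474)) = 720/(709 + 530) = 720/1239 = 720*(1/1239) = 240/413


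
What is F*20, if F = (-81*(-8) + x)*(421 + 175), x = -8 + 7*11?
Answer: 8546640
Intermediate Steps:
x = 69 (x = -8 + 77 = 69)
F = 427332 (F = (-81*(-8) + 69)*(421 + 175) = (648 + 69)*596 = 717*596 = 427332)
F*20 = 427332*20 = 8546640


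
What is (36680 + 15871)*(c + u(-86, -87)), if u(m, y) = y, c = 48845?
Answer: 2562281658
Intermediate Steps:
(36680 + 15871)*(c + u(-86, -87)) = (36680 + 15871)*(48845 - 87) = 52551*48758 = 2562281658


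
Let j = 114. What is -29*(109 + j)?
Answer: -6467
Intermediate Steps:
-29*(109 + j) = -29*(109 + 114) = -29*223 = -6467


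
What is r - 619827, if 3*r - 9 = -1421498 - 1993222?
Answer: -1758064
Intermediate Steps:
r = -1138237 (r = 3 + (-1421498 - 1993222)/3 = 3 + (⅓)*(-3414720) = 3 - 1138240 = -1138237)
r - 619827 = -1138237 - 619827 = -1758064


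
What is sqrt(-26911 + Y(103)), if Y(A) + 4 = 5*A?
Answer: 20*I*sqrt(66) ≈ 162.48*I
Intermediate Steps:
Y(A) = -4 + 5*A
sqrt(-26911 + Y(103)) = sqrt(-26911 + (-4 + 5*103)) = sqrt(-26911 + (-4 + 515)) = sqrt(-26911 + 511) = sqrt(-26400) = 20*I*sqrt(66)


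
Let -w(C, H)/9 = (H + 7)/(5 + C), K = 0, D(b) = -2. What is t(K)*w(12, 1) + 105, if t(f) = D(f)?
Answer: 1929/17 ≈ 113.47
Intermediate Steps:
t(f) = -2
w(C, H) = -9*(7 + H)/(5 + C) (w(C, H) = -9*(H + 7)/(5 + C) = -9*(7 + H)/(5 + C))
t(K)*w(12, 1) + 105 = -18*(-7 - 1*1)/(5 + 12) + 105 = -18*(-7 - 1)/17 + 105 = -18*(-8)/17 + 105 = -2*(-72/17) + 105 = 144/17 + 105 = 1929/17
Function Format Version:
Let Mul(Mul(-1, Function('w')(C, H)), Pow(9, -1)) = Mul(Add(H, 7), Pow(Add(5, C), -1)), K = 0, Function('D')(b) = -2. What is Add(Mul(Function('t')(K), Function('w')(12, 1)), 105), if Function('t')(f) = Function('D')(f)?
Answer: Rational(1929, 17) ≈ 113.47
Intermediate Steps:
Function('t')(f) = -2
Function('w')(C, H) = Mul(-9, Pow(Add(5, C), -1), Add(7, H)) (Function('w')(C, H) = Mul(-9, Mul(Add(H, 7), Pow(Add(5, C), -1))) = Mul(-9, Mul(Add(7, H), Pow(Add(5, C), -1))) = Mul(-9, Mul(Pow(Add(5, C), -1), Add(7, H))) = Mul(-9, Pow(Add(5, C), -1), Add(7, H)))
Add(Mul(Function('t')(K), Function('w')(12, 1)), 105) = Add(Mul(-2, Mul(9, Pow(Add(5, 12), -1), Add(-7, Mul(-1, 1)))), 105) = Add(Mul(-2, Mul(9, Pow(17, -1), Add(-7, -1))), 105) = Add(Mul(-2, Mul(9, Rational(1, 17), -8)), 105) = Add(Mul(-2, Rational(-72, 17)), 105) = Add(Rational(144, 17), 105) = Rational(1929, 17)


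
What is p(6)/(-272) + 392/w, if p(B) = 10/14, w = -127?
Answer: -747003/241808 ≈ -3.0892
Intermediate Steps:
p(B) = 5/7 (p(B) = 10*(1/14) = 5/7)
p(6)/(-272) + 392/w = (5/7)/(-272) + 392/(-127) = (5/7)*(-1/272) + 392*(-1/127) = -5/1904 - 392/127 = -747003/241808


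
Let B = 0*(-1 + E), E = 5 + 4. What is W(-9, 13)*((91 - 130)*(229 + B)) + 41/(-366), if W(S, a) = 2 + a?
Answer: -49031231/366 ≈ -1.3397e+5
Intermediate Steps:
E = 9
B = 0 (B = 0*(-1 + 9) = 0*8 = 0)
W(-9, 13)*((91 - 130)*(229 + B)) + 41/(-366) = (2 + 13)*((91 - 130)*(229 + 0)) + 41/(-366) = 15*(-39*229) + 41*(-1/366) = 15*(-8931) - 41/366 = -133965 - 41/366 = -49031231/366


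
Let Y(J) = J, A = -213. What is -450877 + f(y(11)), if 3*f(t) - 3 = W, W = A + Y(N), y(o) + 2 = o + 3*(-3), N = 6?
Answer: -450945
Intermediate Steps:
y(o) = -11 + o (y(o) = -2 + (o + 3*(-3)) = -2 + (o - 9) = -2 + (-9 + o) = -11 + o)
W = -207 (W = -213 + 6 = -207)
f(t) = -68 (f(t) = 1 + (⅓)*(-207) = 1 - 69 = -68)
-450877 + f(y(11)) = -450877 - 68 = -450945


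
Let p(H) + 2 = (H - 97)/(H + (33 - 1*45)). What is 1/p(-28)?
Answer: 8/9 ≈ 0.88889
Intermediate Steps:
p(H) = -2 + (-97 + H)/(-12 + H) (p(H) = -2 + (H - 97)/(H + (33 - 1*45)) = -2 + (-97 + H)/(H + (33 - 45)) = -2 + (-97 + H)/(H - 12) = -2 + (-97 + H)/(-12 + H))
1/p(-28) = 1/((-73 - 1*(-28))/(-12 - 28)) = 1/((-73 + 28)/(-40)) = 1/(-1/40*(-45)) = 1/(9/8) = 8/9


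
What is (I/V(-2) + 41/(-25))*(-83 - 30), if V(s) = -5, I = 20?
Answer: 15933/25 ≈ 637.32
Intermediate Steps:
(I/V(-2) + 41/(-25))*(-83 - 30) = (20/(-5) + 41/(-25))*(-83 - 30) = (20*(-⅕) + 41*(-1/25))*(-113) = (-4 - 41/25)*(-113) = -141/25*(-113) = 15933/25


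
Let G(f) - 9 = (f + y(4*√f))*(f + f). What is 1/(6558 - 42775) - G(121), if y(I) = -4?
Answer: -1025774092/36217 ≈ -28323.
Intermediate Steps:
G(f) = 9 + 2*f*(-4 + f) (G(f) = 9 + (f - 4)*(f + f) = 9 + (-4 + f)*(2*f) = 9 + 2*f*(-4 + f))
1/(6558 - 42775) - G(121) = 1/(6558 - 42775) - (9 - 8*121 + 2*121²) = 1/(-36217) - (9 - 968 + 2*14641) = -1/36217 - (9 - 968 + 29282) = -1/36217 - 1*28323 = -1/36217 - 28323 = -1025774092/36217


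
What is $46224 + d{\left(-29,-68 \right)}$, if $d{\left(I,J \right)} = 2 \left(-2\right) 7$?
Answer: $46196$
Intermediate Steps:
$d{\left(I,J \right)} = -28$ ($d{\left(I,J \right)} = \left(-4\right) 7 = -28$)
$46224 + d{\left(-29,-68 \right)} = 46224 - 28 = 46196$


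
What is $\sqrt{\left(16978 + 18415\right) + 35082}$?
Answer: $5 \sqrt{2819} \approx 265.47$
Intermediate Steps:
$\sqrt{\left(16978 + 18415\right) + 35082} = \sqrt{35393 + 35082} = \sqrt{70475} = 5 \sqrt{2819}$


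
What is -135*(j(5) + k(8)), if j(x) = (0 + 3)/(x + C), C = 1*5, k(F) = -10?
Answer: 2619/2 ≈ 1309.5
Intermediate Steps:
C = 5
j(x) = 3/(5 + x) (j(x) = (0 + 3)/(x + 5) = 3/(5 + x))
-135*(j(5) + k(8)) = -135*(3/(5 + 5) - 10) = -135*(3/10 - 10) = -135*(-97/10) = 2619/2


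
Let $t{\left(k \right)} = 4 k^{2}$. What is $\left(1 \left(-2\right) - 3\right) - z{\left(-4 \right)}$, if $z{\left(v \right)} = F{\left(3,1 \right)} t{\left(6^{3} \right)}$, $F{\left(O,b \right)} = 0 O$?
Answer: $-5$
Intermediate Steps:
$F{\left(O,b \right)} = 0$
$z{\left(v \right)} = 0$ ($z{\left(v \right)} = 0 \cdot 4 \left(6^{3}\right)^{2} = 0 \cdot 4 \cdot 216^{2} = 0 \cdot 4 \cdot 46656 = 0 \cdot 186624 = 0$)
$\left(1 \left(-2\right) - 3\right) - z{\left(-4 \right)} = \left(1 \left(-2\right) - 3\right) - 0 = \left(-2 - 3\right) + 0 = -5 + 0 = -5$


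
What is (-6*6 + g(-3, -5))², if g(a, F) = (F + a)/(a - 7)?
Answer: 30976/25 ≈ 1239.0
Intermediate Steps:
g(a, F) = (F + a)/(-7 + a)
(-6*6 + g(-3, -5))² = (-6*6 + (-5 - 3)/(-7 - 3))² = (-1*36 - 8/(-10))² = (-36 - ⅒*(-8))² = (-36 + ⅘)² = (-176/5)² = 30976/25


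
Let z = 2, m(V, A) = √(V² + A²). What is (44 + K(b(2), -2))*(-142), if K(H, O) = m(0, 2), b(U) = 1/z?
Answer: -6532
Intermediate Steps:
m(V, A) = √(A² + V²)
b(U) = ½ (b(U) = 1/2 = ½)
K(H, O) = 2 (K(H, O) = √(2² + 0²) = √(4 + 0) = √4 = 2)
(44 + K(b(2), -2))*(-142) = (44 + 2)*(-142) = 46*(-142) = -6532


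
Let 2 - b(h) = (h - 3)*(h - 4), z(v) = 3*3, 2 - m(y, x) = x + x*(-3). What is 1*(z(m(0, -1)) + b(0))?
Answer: -1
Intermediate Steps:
m(y, x) = 2 + 2*x (m(y, x) = 2 - (x + x*(-3)) = 2 - (x - 3*x) = 2 - (-2)*x = 2 + 2*x)
z(v) = 9
b(h) = 2 - (-4 + h)*(-3 + h) (b(h) = 2 - (h - 3)*(h - 4) = 2 - (-3 + h)*(-4 + h) = 2 - (-4 + h)*(-3 + h))
1*(z(m(0, -1)) + b(0)) = 1*(9 + (-10 - 1*0² + 7*0)) = 1*(9 + (-10 - 1*0 + 0)) = 1*(9 + (-10 + 0 + 0)) = 1*(9 - 10) = 1*(-1) = -1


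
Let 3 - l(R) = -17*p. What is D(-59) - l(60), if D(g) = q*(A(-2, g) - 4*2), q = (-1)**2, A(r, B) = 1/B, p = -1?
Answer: 353/59 ≈ 5.9830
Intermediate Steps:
q = 1
l(R) = -14 (l(R) = 3 - (-17)*(-1) = 3 - 1*17 = 3 - 17 = -14)
D(g) = -8 + 1/g (D(g) = 1*(1/g - 4*2) = 1*(1/g - 8) = 1*(-8 + 1/g) = -8 + 1/g)
D(-59) - l(60) = (-8 + 1/(-59)) - 1*(-14) = (-8 - 1/59) + 14 = -473/59 + 14 = 353/59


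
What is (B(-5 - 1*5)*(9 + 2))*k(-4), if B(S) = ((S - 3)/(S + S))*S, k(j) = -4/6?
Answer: 143/3 ≈ 47.667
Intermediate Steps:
k(j) = -⅔ (k(j) = -4*⅙ = -⅔)
B(S) = -3/2 + S/2 (B(S) = ((-3 + S)/((2*S)))*S = ((-3 + S)*(1/(2*S)))*S = ((-3 + S)/(2*S))*S = -3/2 + S/2)
(B(-5 - 1*5)*(9 + 2))*k(-4) = ((-3/2 + (-5 - 1*5)/2)*(9 + 2))*(-⅔) = ((-3/2 + (-5 - 5)/2)*11)*(-⅔) = ((-3/2 + (½)*(-10))*11)*(-⅔) = ((-3/2 - 5)*11)*(-⅔) = -13/2*11*(-⅔) = -143/2*(-⅔) = 143/3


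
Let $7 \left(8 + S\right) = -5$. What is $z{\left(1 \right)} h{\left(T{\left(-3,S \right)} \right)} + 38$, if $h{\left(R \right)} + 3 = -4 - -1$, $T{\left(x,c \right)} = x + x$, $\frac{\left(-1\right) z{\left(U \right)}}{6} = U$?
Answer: $74$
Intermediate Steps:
$z{\left(U \right)} = - 6 U$
$S = - \frac{61}{7}$ ($S = -8 + \frac{1}{7} \left(-5\right) = -8 - \frac{5}{7} = - \frac{61}{7} \approx -8.7143$)
$T{\left(x,c \right)} = 2 x$
$h{\left(R \right)} = -6$ ($h{\left(R \right)} = -3 - 3 = -6$)
$z{\left(1 \right)} h{\left(T{\left(-3,S \right)} \right)} + 38 = \left(-6\right) 1 \left(-6\right) + 38 = \left(-6\right) \left(-6\right) + 38 = 36 + 38 = 74$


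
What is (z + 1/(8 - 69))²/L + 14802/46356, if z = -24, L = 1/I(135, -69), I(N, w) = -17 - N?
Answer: -2520414441493/28748446 ≈ -87671.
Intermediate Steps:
L = -1/152 (L = 1/(-17 - 1*135) = 1/(-17 - 135) = 1/(-152) = -1/152 ≈ -0.0065789)
(z + 1/(8 - 69))²/L + 14802/46356 = (-24 + 1/(8 - 69))²/(-1/152) + 14802/46356 = (-24 + 1/(-61))²*(-152) + 14802*(1/46356) = (-24 - 1/61)²*(-152) + 2467/7726 = (-1465/61)²*(-152) + 2467/7726 = (2146225/3721)*(-152) + 2467/7726 = -326226200/3721 + 2467/7726 = -2520414441493/28748446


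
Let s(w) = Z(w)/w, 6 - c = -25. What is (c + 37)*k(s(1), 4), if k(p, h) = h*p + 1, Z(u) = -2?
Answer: -476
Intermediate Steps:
c = 31 (c = 6 - 1*(-25) = 6 + 25 = 31)
s(w) = -2/w
k(p, h) = 1 + h*p
(c + 37)*k(s(1), 4) = (31 + 37)*(1 + 4*(-2/1)) = 68*(1 + 4*(-2*1)) = 68*(1 + 4*(-2)) = 68*(1 - 8) = 68*(-7) = -476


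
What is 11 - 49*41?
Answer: -1998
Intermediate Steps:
11 - 49*41 = 11 - 2009 = -1998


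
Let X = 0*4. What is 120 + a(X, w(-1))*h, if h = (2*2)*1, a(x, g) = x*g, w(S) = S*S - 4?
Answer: 120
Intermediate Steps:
X = 0
w(S) = -4 + S**2 (w(S) = S**2 - 4 = -4 + S**2)
a(x, g) = g*x
h = 4 (h = 4*1 = 4)
120 + a(X, w(-1))*h = 120 + ((-4 + (-1)**2)*0)*4 = 120 + ((-4 + 1)*0)*4 = 120 - 3*0*4 = 120 + 0*4 = 120 + 0 = 120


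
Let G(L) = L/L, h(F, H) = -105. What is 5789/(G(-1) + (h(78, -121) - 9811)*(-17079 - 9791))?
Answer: 5789/266442921 ≈ 2.1727e-5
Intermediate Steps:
G(L) = 1
5789/(G(-1) + (h(78, -121) - 9811)*(-17079 - 9791)) = 5789/(1 + (-105 - 9811)*(-17079 - 9791)) = 5789/(1 - 9916*(-26870)) = 5789/(1 + 266442920) = 5789/266442921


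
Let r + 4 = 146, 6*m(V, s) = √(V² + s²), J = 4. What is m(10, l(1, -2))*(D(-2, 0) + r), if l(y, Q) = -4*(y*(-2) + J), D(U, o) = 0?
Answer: 142*√41/3 ≈ 303.08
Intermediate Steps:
l(y, Q) = -16 + 8*y (l(y, Q) = -4*(y*(-2) + 4) = -4*(-2*y + 4) = -4*(4 - 2*y) = -16 + 8*y)
m(V, s) = √(V² + s²)/6
r = 142 (r = -4 + 146 = 142)
m(10, l(1, -2))*(D(-2, 0) + r) = (√(10² + (-16 + 8*1)²)/6)*(0 + 142) = (√(100 + (-16 + 8)²)/6)*142 = (√(100 + (-8)²)/6)*142 = (√(100 + 64)/6)*142 = (√164/6)*142 = ((2*√41)/6)*142 = (√41/3)*142 = 142*√41/3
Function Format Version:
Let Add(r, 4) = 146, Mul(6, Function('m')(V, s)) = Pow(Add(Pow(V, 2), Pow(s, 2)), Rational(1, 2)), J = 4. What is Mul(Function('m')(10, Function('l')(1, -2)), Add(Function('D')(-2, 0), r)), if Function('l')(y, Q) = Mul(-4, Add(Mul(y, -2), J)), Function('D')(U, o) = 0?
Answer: Mul(Rational(142, 3), Pow(41, Rational(1, 2))) ≈ 303.08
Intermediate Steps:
Function('l')(y, Q) = Add(-16, Mul(8, y)) (Function('l')(y, Q) = Mul(-4, Add(Mul(y, -2), 4)) = Mul(-4, Add(Mul(-2, y), 4)) = Mul(-4, Add(4, Mul(-2, y))) = Add(-16, Mul(8, y)))
Function('m')(V, s) = Mul(Rational(1, 6), Pow(Add(Pow(V, 2), Pow(s, 2)), Rational(1, 2)))
r = 142 (r = Add(-4, 146) = 142)
Mul(Function('m')(10, Function('l')(1, -2)), Add(Function('D')(-2, 0), r)) = Mul(Mul(Rational(1, 6), Pow(Add(Pow(10, 2), Pow(Add(-16, Mul(8, 1)), 2)), Rational(1, 2))), Add(0, 142)) = Mul(Mul(Rational(1, 6), Pow(Add(100, Pow(Add(-16, 8), 2)), Rational(1, 2))), 142) = Mul(Mul(Rational(1, 6), Pow(Add(100, Pow(-8, 2)), Rational(1, 2))), 142) = Mul(Mul(Rational(1, 6), Pow(Add(100, 64), Rational(1, 2))), 142) = Mul(Mul(Rational(1, 6), Pow(164, Rational(1, 2))), 142) = Mul(Mul(Rational(1, 6), Mul(2, Pow(41, Rational(1, 2)))), 142) = Mul(Mul(Rational(1, 3), Pow(41, Rational(1, 2))), 142) = Mul(Rational(142, 3), Pow(41, Rational(1, 2)))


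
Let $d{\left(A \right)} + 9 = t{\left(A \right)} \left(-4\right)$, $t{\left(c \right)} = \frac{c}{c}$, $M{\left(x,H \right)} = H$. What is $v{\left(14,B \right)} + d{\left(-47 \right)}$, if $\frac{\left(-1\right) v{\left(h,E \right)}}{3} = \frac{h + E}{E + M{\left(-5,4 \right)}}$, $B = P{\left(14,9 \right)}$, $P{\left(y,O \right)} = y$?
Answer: $- \frac{53}{3} \approx -17.667$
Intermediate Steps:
$B = 14$
$t{\left(c \right)} = 1$
$d{\left(A \right)} = -13$ ($d{\left(A \right)} = -9 + 1 \left(-4\right) = -9 - 4 = -13$)
$v{\left(h,E \right)} = - \frac{3 \left(E + h\right)}{4 + E}$ ($v{\left(h,E \right)} = - 3 \frac{h + E}{E + 4} = - 3 \frac{E + h}{4 + E} = - \frac{3 \left(E + h\right)}{4 + E}$)
$v{\left(14,B \right)} + d{\left(-47 \right)} = \frac{3 \left(\left(-1\right) 14 - 14\right)}{4 + 14} - 13 = \frac{3 \left(-14 - 14\right)}{18} - 13 = 3 \cdot \frac{1}{18} \left(-28\right) - 13 = - \frac{14}{3} - 13 = - \frac{53}{3}$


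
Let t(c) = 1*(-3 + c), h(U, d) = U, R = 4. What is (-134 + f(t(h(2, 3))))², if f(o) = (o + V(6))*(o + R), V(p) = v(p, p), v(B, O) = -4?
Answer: 22201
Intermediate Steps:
t(c) = -3 + c
V(p) = -4
f(o) = (-4 + o)*(4 + o) (f(o) = (o - 4)*(o + 4) = (-4 + o)*(4 + o))
(-134 + f(t(h(2, 3))))² = (-134 + (-16 + (-3 + 2)²))² = (-134 + (-16 + (-1)²))² = (-134 + (-16 + 1))² = (-134 - 15)² = (-149)² = 22201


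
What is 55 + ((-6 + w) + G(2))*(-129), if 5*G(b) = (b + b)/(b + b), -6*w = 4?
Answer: 4446/5 ≈ 889.20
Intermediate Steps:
w = -⅔ (w = -⅙*4 = -⅔ ≈ -0.66667)
G(b) = ⅕ (G(b) = ((b + b)/(b + b))/5 = ((2*b)/((2*b)))/5 = ((2*b)*(1/(2*b)))/5 = (⅕)*1 = ⅕)
55 + ((-6 + w) + G(2))*(-129) = 55 + ((-6 - ⅔) + ⅕)*(-129) = 55 + (-20/3 + ⅕)*(-129) = 55 - 97/15*(-129) = 55 + 4171/5 = 4446/5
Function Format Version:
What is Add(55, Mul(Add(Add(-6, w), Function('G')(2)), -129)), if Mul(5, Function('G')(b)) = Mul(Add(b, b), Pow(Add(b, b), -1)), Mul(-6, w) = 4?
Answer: Rational(4446, 5) ≈ 889.20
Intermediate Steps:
w = Rational(-2, 3) (w = Mul(Rational(-1, 6), 4) = Rational(-2, 3) ≈ -0.66667)
Function('G')(b) = Rational(1, 5) (Function('G')(b) = Mul(Rational(1, 5), Mul(Add(b, b), Pow(Add(b, b), -1))) = Mul(Rational(1, 5), Mul(Mul(2, b), Pow(Mul(2, b), -1))) = Mul(Rational(1, 5), Mul(Mul(2, b), Mul(Rational(1, 2), Pow(b, -1)))) = Mul(Rational(1, 5), 1) = Rational(1, 5))
Add(55, Mul(Add(Add(-6, w), Function('G')(2)), -129)) = Add(55, Mul(Add(Add(-6, Rational(-2, 3)), Rational(1, 5)), -129)) = Add(55, Mul(Add(Rational(-20, 3), Rational(1, 5)), -129)) = Add(55, Mul(Rational(-97, 15), -129)) = Add(55, Rational(4171, 5)) = Rational(4446, 5)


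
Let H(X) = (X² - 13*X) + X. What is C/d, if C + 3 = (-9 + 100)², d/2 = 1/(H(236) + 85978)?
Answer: 574667038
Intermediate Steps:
H(X) = X² - 12*X
d = 1/69421 (d = 2/(236*(-12 + 236) + 85978) = 2/(236*224 + 85978) = 2/(52864 + 85978) = 2/138842 = 2*(1/138842) = 1/69421 ≈ 1.4405e-5)
C = 8278 (C = -3 + (-9 + 100)² = -3 + 91² = -3 + 8281 = 8278)
C/d = 8278/(1/69421) = 8278*69421 = 574667038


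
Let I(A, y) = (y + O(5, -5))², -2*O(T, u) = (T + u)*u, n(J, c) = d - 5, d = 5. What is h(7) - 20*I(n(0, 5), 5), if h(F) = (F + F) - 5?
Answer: -491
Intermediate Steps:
n(J, c) = 0 (n(J, c) = 5 - 5 = 0)
O(T, u) = -u*(T + u)/2 (O(T, u) = -(T + u)*u/2 = -u*(T + u)/2)
I(A, y) = y² (I(A, y) = (y - ½*(-5)*(5 - 5))² = (y - ½*(-5)*0)² = (y + 0)² = y²)
h(F) = -5 + 2*F (h(F) = 2*F - 5 = -5 + 2*F)
h(7) - 20*I(n(0, 5), 5) = (-5 + 2*7) - 20*5² = (-5 + 14) - 20*25 = 9 - 500 = -491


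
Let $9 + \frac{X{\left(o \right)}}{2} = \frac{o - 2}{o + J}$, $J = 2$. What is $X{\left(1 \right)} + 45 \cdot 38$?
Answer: $\frac{5074}{3} \approx 1691.3$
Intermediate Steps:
$X{\left(o \right)} = -18 + \frac{2 \left(-2 + o\right)}{2 + o}$ ($X{\left(o \right)} = -18 + 2 \frac{o - 2}{o + 2} = -18 + 2 \frac{-2 + o}{2 + o} = -18 + \frac{2 \left(-2 + o\right)}{2 + o}$)
$X{\left(1 \right)} + 45 \cdot 38 = \frac{8 \left(-5 - 2\right)}{2 + 1} + 45 \cdot 38 = \frac{8 \left(-5 - 2\right)}{3} + 1710 = 8 \cdot \frac{1}{3} \left(-7\right) + 1710 = - \frac{56}{3} + 1710 = \frac{5074}{3}$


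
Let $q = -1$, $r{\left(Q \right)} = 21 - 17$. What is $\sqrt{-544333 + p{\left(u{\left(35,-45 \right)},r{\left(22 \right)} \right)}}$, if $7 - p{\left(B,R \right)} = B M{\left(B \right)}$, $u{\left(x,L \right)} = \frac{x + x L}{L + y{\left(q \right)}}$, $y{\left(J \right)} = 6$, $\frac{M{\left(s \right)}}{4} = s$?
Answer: $\frac{i \sqrt{837406246}}{39} \approx 742.0 i$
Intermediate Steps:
$M{\left(s \right)} = 4 s$
$r{\left(Q \right)} = 4$ ($r{\left(Q \right)} = 21 - 17 = 4$)
$u{\left(x,L \right)} = \frac{x + L x}{6 + L}$ ($u{\left(x,L \right)} = \frac{x + x L}{L + 6} = \frac{x + L x}{6 + L}$)
$p{\left(B,R \right)} = 7 - 4 B^{2}$ ($p{\left(B,R \right)} = 7 - B 4 B = 7 - 4 B^{2}$)
$\sqrt{-544333 + p{\left(u{\left(35,-45 \right)},r{\left(22 \right)} \right)}} = \sqrt{-544333 + \left(7 - 4 \left(\frac{35 \left(1 - 45\right)}{6 - 45}\right)^{2}\right)} = \sqrt{-544333 + \left(7 - 4 \left(35 \frac{1}{-39} \left(-44\right)\right)^{2}\right)} = \sqrt{-544333 + \left(7 - 4 \left(35 \left(- \frac{1}{39}\right) \left(-44\right)\right)^{2}\right)} = \sqrt{-544333 + \left(7 - 4 \left(\frac{1540}{39}\right)^{2}\right)} = \sqrt{-544333 + \left(7 - \frac{9486400}{1521}\right)} = \sqrt{-544333 - \frac{9475753}{1521}} = \sqrt{- \frac{837406246}{1521}} = \frac{i \sqrt{837406246}}{39}$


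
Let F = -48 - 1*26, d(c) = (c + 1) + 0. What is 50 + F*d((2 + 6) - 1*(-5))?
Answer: -986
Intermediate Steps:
d(c) = 1 + c (d(c) = (1 + c) + 0 = 1 + c)
F = -74 (F = -48 - 26 = -74)
50 + F*d((2 + 6) - 1*(-5)) = 50 - 74*(1 + ((2 + 6) - 1*(-5))) = 50 - 74*(1 + (8 + 5)) = 50 - 74*(1 + 13) = 50 - 74*14 = 50 - 1036 = -986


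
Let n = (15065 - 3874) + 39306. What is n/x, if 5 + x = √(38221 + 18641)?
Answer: 252485/56837 + 1363419*√78/56837 ≈ 216.30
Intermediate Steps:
n = 50497 (n = 11191 + 39306 = 50497)
x = -5 + 27*√78 (x = -5 + √(38221 + 18641) = -5 + √56862 = -5 + 27*√78 ≈ 233.46)
n/x = 50497/(-5 + 27*√78)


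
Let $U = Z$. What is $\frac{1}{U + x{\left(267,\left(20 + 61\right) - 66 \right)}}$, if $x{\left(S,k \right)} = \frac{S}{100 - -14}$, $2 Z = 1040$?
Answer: $\frac{38}{19849} \approx 0.0019145$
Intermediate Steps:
$Z = 520$ ($Z = \frac{1}{2} \cdot 1040 = 520$)
$U = 520$
$x{\left(S,k \right)} = \frac{S}{114}$ ($x{\left(S,k \right)} = \frac{S}{100 + 14} = \frac{S}{114}$)
$\frac{1}{U + x{\left(267,\left(20 + 61\right) - 66 \right)}} = \frac{1}{520 + \frac{1}{114} \cdot 267} = \frac{1}{520 + \frac{89}{38}} = \frac{1}{\frac{19849}{38}} = \frac{38}{19849}$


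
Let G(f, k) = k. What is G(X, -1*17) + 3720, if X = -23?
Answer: 3703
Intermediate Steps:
G(X, -1*17) + 3720 = -1*17 + 3720 = -17 + 3720 = 3703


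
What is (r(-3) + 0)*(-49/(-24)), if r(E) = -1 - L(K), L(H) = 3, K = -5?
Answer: -49/6 ≈ -8.1667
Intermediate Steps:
r(E) = -4 (r(E) = -1 - 1*3 = -1 - 3 = -4)
(r(-3) + 0)*(-49/(-24)) = (-4 + 0)*(-49/(-24)) = -(-196)*(-1)/24 = -4*49/24 = -49/6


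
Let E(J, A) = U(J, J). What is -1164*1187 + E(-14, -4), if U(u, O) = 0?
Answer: -1381668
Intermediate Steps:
E(J, A) = 0
-1164*1187 + E(-14, -4) = -1164*1187 + 0 = -1381668 + 0 = -1381668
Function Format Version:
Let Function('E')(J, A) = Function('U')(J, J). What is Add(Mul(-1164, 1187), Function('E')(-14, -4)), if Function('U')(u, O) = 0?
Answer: -1381668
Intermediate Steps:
Function('E')(J, A) = 0
Add(Mul(-1164, 1187), Function('E')(-14, -4)) = Add(Mul(-1164, 1187), 0) = Add(-1381668, 0) = -1381668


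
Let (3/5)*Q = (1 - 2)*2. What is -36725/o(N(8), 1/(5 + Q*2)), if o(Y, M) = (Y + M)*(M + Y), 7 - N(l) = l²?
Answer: -918125/82944 ≈ -11.069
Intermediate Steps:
Q = -10/3 (Q = 5*((1 - 2)*2)/3 = 5*(-1*2)/3 = (5/3)*(-2) = -10/3 ≈ -3.3333)
N(l) = 7 - l²
o(Y, M) = (M + Y)² (o(Y, M) = (M + Y)*(M + Y) = (M + Y)²)
-36725/o(N(8), 1/(5 + Q*2)) = -36725/(1/(5 - 10/3*2) + (7 - 1*8²))² = -36725/(1/(5 - 20/3) + (7 - 1*64))² = -36725/(1/(-5/3) + (7 - 64))² = -36725/(-⅗ - 57)² = -36725/((-288/5)²) = -36725/82944/25 = -36725*25/82944 = -918125/82944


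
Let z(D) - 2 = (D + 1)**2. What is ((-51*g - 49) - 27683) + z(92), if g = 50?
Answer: -21631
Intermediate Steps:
z(D) = 2 + (1 + D)**2 (z(D) = 2 + (D + 1)**2 = 2 + (1 + D)**2)
((-51*g - 49) - 27683) + z(92) = ((-51*50 - 49) - 27683) + (2 + (1 + 92)**2) = ((-2550 - 49) - 27683) + (2 + 93**2) = (-2599 - 27683) + (2 + 8649) = -30282 + 8651 = -21631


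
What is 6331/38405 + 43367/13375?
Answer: 350037352/102733375 ≈ 3.4072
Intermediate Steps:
6331/38405 + 43367/13375 = 350037352/102733375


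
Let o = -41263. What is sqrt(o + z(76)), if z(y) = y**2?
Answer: 3*I*sqrt(3943) ≈ 188.38*I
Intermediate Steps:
sqrt(o + z(76)) = sqrt(-41263 + 76**2) = sqrt(-41263 + 5776) = sqrt(-35487) = 3*I*sqrt(3943)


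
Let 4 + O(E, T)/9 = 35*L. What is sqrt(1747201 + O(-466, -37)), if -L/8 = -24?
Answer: sqrt(1807645) ≈ 1344.5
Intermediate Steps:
L = 192 (L = -8*(-24) = 192)
O(E, T) = 60444 (O(E, T) = -36 + 9*(35*192) = -36 + 9*6720 = -36 + 60480 = 60444)
sqrt(1747201 + O(-466, -37)) = sqrt(1747201 + 60444) = sqrt(1807645)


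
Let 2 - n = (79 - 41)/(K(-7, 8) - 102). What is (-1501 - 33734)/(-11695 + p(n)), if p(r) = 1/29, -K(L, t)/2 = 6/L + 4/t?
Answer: 1021815/339154 ≈ 3.0128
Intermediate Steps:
K(L, t) = -12/L - 8/t (K(L, t) = -2*(6/L + 4/t) = -2*(4/t + 6/L) = -12/L - 8/t)
n = 1684/709 (n = 2 - (79 - 41)/((-12/(-7) - 8/8) - 102) = 2 - 38/((-12*(-1/7) - 8*1/8) - 102) = 2 - 38/((12/7 - 1) - 102) = 2 - 38/(5/7 - 102) = 2 - 38/(-709/7) = 2 - 38*(-7)/709 = 2 - 1*(-266/709) = 2 + 266/709 = 1684/709 ≈ 2.3752)
p(r) = 1/29
(-1501 - 33734)/(-11695 + p(n)) = (-1501 - 33734)/(-11695 + 1/29) = -35235/(-339154/29) = -35235*(-29/339154) = 1021815/339154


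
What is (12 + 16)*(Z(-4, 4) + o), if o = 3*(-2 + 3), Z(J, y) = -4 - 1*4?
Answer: -140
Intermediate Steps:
Z(J, y) = -8 (Z(J, y) = -4 - 4 = -8)
o = 3 (o = 3*1 = 3)
(12 + 16)*(Z(-4, 4) + o) = (12 + 16)*(-8 + 3) = 28*(-5) = -140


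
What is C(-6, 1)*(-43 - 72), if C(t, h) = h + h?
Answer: -230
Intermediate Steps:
C(t, h) = 2*h
C(-6, 1)*(-43 - 72) = (2*1)*(-43 - 72) = 2*(-115) = -230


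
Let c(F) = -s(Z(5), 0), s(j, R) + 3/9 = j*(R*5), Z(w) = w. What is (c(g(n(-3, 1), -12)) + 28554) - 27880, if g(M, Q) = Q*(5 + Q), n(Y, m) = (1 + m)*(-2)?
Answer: 2023/3 ≈ 674.33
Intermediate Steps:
n(Y, m) = -2 - 2*m
s(j, R) = -⅓ + 5*R*j (s(j, R) = -⅓ + j*(R*5) = -⅓ + j*(5*R) = -⅓ + 5*R*j)
c(F) = ⅓ (c(F) = -(-⅓ + 5*0*5) = -(-⅓ + 0) = -1*(-⅓) = ⅓)
(c(g(n(-3, 1), -12)) + 28554) - 27880 = (⅓ + 28554) - 27880 = 85663/3 - 27880 = 2023/3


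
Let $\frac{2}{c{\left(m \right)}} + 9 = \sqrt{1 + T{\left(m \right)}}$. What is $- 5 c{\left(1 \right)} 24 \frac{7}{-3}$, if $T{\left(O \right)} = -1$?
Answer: $- \frac{560}{9} \approx -62.222$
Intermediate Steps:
$c{\left(m \right)} = - \frac{2}{9}$ ($c{\left(m \right)} = \frac{2}{-9 + \sqrt{1 - 1}} = \frac{2}{-9 + \sqrt{0}} = \frac{2}{-9 + 0} = \frac{2}{-9} = 2 \left(- \frac{1}{9}\right) = - \frac{2}{9}$)
$- 5 c{\left(1 \right)} 24 \frac{7}{-3} = \left(-5\right) \left(- \frac{2}{9}\right) 24 \frac{7}{-3} = \frac{10}{9} \cdot 24 \cdot 7 \left(- \frac{1}{3}\right) = \frac{80}{3} \left(- \frac{7}{3}\right) = - \frac{560}{9}$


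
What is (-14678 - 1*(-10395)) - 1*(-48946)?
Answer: 44663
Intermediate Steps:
(-14678 - 1*(-10395)) - 1*(-48946) = (-14678 + 10395) + 48946 = -4283 + 48946 = 44663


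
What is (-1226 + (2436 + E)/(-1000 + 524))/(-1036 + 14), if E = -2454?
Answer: 291779/243236 ≈ 1.1996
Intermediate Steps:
(-1226 + (2436 + E)/(-1000 + 524))/(-1036 + 14) = (-1226 + (2436 - 2454)/(-1000 + 524))/(-1036 + 14) = (-1226 - 18/(-476))/(-1022) = (-1226 - 18*(-1/476))*(-1/1022) = (-1226 + 9/238)*(-1/1022) = -291779/238*(-1/1022) = 291779/243236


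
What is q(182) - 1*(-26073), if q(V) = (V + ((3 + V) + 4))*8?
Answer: 29041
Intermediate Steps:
q(V) = 56 + 16*V (q(V) = (V + (7 + V))*8 = (7 + 2*V)*8 = 56 + 16*V)
q(182) - 1*(-26073) = (56 + 16*182) - 1*(-26073) = (56 + 2912) + 26073 = 2968 + 26073 = 29041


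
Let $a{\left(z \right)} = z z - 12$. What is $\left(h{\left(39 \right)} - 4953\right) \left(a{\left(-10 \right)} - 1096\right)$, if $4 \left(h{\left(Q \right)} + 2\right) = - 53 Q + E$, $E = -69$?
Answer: $5532912$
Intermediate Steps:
$a{\left(z \right)} = -12 + z^{2}$ ($a{\left(z \right)} = z^{2} - 12 = -12 + z^{2}$)
$h{\left(Q \right)} = - \frac{77}{4} - \frac{53 Q}{4}$ ($h{\left(Q \right)} = -2 + \frac{- 53 Q - 69}{4} = -2 + \frac{-69 - 53 Q}{4} = -2 - \left(\frac{69}{4} + \frac{53 Q}{4}\right) = - \frac{77}{4} - \frac{53 Q}{4}$)
$\left(h{\left(39 \right)} - 4953\right) \left(a{\left(-10 \right)} - 1096\right) = \left(\left(- \frac{77}{4} - \frac{2067}{4}\right) - 4953\right) \left(\left(-12 + \left(-10\right)^{2}\right) - 1096\right) = \left(\left(- \frac{77}{4} - \frac{2067}{4}\right) - 4953\right) \left(\left(-12 + 100\right) - 1096\right) = \left(-536 - 4953\right) \left(88 - 1096\right) = \left(-5489\right) \left(-1008\right) = 5532912$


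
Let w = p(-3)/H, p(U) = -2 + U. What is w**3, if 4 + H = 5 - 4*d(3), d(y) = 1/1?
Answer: 125/27 ≈ 4.6296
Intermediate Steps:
d(y) = 1
H = -3 (H = -4 + (5 - 4*1) = -4 + (5 - 4) = -4 + 1 = -3)
w = 5/3 (w = (-2 - 3)/(-3) = -5*(-1/3) = 5/3 ≈ 1.6667)
w**3 = (5/3)**3 = 125/27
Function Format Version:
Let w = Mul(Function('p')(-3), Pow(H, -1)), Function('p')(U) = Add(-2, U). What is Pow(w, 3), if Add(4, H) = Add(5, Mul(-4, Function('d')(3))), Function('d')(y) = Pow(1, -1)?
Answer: Rational(125, 27) ≈ 4.6296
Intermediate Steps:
Function('d')(y) = 1
H = -3 (H = Add(-4, Add(5, Mul(-4, 1))) = Add(-4, Add(5, -4)) = Add(-4, 1) = -3)
w = Rational(5, 3) (w = Mul(Add(-2, -3), Pow(-3, -1)) = Mul(-5, Rational(-1, 3)) = Rational(5, 3) ≈ 1.6667)
Pow(w, 3) = Pow(Rational(5, 3), 3) = Rational(125, 27)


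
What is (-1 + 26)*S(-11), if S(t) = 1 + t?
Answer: -250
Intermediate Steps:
(-1 + 26)*S(-11) = (-1 + 26)*(1 - 11) = 25*(-10) = -250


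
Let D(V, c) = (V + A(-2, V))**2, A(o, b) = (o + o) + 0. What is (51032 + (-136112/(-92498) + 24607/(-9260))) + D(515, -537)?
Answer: 133683927687637/428265740 ≈ 3.1215e+5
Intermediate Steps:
A(o, b) = 2*o (A(o, b) = 2*o + 0 = 2*o)
D(V, c) = (-4 + V)**2 (D(V, c) = (V + 2*(-2))**2 = (V - 4)**2 = (-4 + V)**2)
(51032 + (-136112/(-92498) + 24607/(-9260))) + D(515, -537) = (51032 + (-136112/(-92498) + 24607/(-9260))) + (-4 + 515)**2 = (51032 + (-136112*(-1/92498) + 24607*(-1/9260))) + 511**2 = (51032 + (68056/46249 - 24607/9260)) + 261121 = (51032 - 507850583/428265740) + 261121 = 21854749393097/428265740 + 261121 = 133683927687637/428265740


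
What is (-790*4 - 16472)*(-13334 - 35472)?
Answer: 958159392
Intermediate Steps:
(-790*4 - 16472)*(-13334 - 35472) = (-3160 - 16472)*(-48806) = -19632*(-48806) = 958159392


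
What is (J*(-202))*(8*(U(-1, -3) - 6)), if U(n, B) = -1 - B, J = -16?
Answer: -103424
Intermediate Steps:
(J*(-202))*(8*(U(-1, -3) - 6)) = (-16*(-202))*(8*((-1 - 1*(-3)) - 6)) = 3232*(8*((-1 + 3) - 6)) = 3232*(8*(2 - 6)) = 3232*(8*(-4)) = 3232*(-32) = -103424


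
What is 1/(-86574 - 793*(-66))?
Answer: -1/34236 ≈ -2.9209e-5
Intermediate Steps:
1/(-86574 - 793*(-66)) = 1/(-86574 + 52338) = 1/(-34236) = -1/34236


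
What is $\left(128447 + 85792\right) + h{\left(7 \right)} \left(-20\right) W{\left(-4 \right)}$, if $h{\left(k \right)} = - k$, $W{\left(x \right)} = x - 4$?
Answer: $213119$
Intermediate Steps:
$W{\left(x \right)} = -4 + x$
$\left(128447 + 85792\right) + h{\left(7 \right)} \left(-20\right) W{\left(-4 \right)} = \left(128447 + 85792\right) + \left(-1\right) 7 \left(-20\right) \left(-4 - 4\right) = 214239 + \left(-7\right) \left(-20\right) \left(-8\right) = 214239 + 140 \left(-8\right) = 214239 - 1120 = 213119$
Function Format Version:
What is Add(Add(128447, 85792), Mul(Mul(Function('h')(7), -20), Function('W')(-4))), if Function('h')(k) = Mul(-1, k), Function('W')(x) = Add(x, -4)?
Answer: 213119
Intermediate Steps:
Function('W')(x) = Add(-4, x)
Add(Add(128447, 85792), Mul(Mul(Function('h')(7), -20), Function('W')(-4))) = Add(Add(128447, 85792), Mul(Mul(Mul(-1, 7), -20), Add(-4, -4))) = Add(214239, Mul(Mul(-7, -20), -8)) = Add(214239, Mul(140, -8)) = Add(214239, -1120) = 213119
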